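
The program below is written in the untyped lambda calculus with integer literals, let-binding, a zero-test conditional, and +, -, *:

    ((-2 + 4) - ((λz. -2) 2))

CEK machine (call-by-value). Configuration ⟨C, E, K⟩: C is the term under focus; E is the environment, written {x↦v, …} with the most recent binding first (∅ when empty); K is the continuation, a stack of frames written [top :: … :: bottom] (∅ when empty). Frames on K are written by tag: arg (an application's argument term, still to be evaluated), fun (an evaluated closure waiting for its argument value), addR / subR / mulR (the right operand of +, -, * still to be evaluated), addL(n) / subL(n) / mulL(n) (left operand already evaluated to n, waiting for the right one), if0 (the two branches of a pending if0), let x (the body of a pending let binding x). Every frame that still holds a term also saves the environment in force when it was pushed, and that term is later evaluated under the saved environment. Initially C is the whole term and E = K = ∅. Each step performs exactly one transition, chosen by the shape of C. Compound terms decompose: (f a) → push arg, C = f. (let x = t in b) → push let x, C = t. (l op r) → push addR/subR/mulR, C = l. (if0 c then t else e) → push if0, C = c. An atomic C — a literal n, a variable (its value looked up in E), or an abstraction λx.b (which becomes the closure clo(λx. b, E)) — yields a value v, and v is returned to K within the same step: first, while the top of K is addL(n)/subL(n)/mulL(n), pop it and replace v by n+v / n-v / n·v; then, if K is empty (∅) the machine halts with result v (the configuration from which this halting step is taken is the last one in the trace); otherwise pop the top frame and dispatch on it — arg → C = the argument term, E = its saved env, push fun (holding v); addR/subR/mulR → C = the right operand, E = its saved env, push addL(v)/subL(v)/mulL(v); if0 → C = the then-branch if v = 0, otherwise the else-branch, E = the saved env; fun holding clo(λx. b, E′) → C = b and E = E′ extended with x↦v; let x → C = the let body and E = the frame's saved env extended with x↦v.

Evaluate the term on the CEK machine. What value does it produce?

Answer: 4

Execution trace:
[0] ⟨C=((-2 + 4) - ((λz. -2) 2)); E=∅; K=∅⟩
[1] ⟨C=(-2 + 4); E=∅; K=[subR]⟩
[2] ⟨C=-2; E=∅; K=[addR :: subR]⟩
[3] ⟨C=4; E=∅; K=[addL(-2) :: subR]⟩
[4] ⟨C=((λz. -2) 2); E=∅; K=[subL(2)]⟩
[5] ⟨C=(λz. -2); E=∅; K=[arg :: subL(2)]⟩
[6] ⟨C=2; E=∅; K=[fun :: subL(2)]⟩
[7] ⟨C=-2; E={z↦2}; K=[subL(2)]⟩
→ final value 4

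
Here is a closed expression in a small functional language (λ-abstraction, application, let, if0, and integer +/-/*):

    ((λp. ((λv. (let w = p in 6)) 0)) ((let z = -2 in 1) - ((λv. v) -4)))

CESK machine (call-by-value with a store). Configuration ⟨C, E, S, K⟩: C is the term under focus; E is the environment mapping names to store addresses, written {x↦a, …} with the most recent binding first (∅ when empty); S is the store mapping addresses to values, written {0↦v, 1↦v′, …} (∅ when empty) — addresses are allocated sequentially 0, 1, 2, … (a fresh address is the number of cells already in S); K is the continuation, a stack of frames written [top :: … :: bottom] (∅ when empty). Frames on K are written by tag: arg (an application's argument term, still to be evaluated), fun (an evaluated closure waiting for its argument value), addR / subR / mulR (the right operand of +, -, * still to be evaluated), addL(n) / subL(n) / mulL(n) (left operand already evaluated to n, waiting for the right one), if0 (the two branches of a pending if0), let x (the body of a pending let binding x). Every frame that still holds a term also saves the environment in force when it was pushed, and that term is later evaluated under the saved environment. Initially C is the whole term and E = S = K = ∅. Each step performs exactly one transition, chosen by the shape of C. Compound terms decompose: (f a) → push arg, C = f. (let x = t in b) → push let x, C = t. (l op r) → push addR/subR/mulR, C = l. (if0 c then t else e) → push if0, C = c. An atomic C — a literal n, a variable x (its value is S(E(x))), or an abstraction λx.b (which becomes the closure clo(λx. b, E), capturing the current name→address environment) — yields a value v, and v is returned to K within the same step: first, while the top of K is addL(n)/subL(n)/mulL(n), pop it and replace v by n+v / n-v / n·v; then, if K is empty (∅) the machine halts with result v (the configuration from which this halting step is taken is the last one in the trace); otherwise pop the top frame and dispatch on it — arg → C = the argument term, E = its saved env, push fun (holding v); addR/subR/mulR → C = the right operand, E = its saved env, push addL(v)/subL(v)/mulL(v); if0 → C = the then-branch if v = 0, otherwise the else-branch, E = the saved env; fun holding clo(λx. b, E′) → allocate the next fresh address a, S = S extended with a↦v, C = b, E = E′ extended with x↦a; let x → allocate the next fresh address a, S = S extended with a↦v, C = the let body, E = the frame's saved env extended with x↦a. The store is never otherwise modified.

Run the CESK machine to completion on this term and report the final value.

Answer: 6

Machine steps:
step 0: [C=((λp. ((λv. (let w = p in 6)) 0)) ((let z = -2 in 1) - ((λv. v) -4))) | E=∅ | S=∅ | K=∅]
step 1: [C=(λp. ((λv. (let w = p in 6)) 0)) | E=∅ | S=∅ | K=[arg]]
step 2: [C=((let z = -2 in 1) - ((λv. v) -4)) | E=∅ | S=∅ | K=[fun]]
step 3: [C=(let z = -2 in 1) | E=∅ | S=∅ | K=[subR :: fun]]
step 4: [C=-2 | E=∅ | S=∅ | K=[let z :: subR :: fun]]
step 5: [C=1 | E={z↦0} | S={0↦-2} | K=[subR :: fun]]
step 6: [C=((λv. v) -4) | E=∅ | S={0↦-2} | K=[subL(1) :: fun]]
step 7: [C=(λv. v) | E=∅ | S={0↦-2} | K=[arg :: subL(1) :: fun]]
step 8: [C=-4 | E=∅ | S={0↦-2} | K=[fun :: subL(1) :: fun]]
step 9: [C=v | E={v↦1} | S={0↦-2, 1↦-4} | K=[subL(1) :: fun]]
step 10: [C=((λv. (let w = p in 6)) 0) | E={p↦2} | S={0↦-2, 1↦-4, 2↦5} | K=∅]
step 11: [C=(λv. (let w = p in 6)) | E={p↦2} | S={0↦-2, 1↦-4, 2↦5} | K=[arg]]
step 12: [C=0 | E={p↦2} | S={0↦-2, 1↦-4, 2↦5} | K=[fun]]
step 13: [C=(let w = p in 6) | E={v↦3, p↦2} | S={0↦-2, 1↦-4, 2↦5, 3↦0} | K=∅]
step 14: [C=p | E={v↦3, p↦2} | S={0↦-2, 1↦-4, 2↦5, 3↦0} | K=[let w]]
step 15: [C=6 | E={w↦4, v↦3, p↦2} | S={0↦-2, 1↦-4, 2↦5, 3↦0, 4↦5} | K=∅]
→ final value 6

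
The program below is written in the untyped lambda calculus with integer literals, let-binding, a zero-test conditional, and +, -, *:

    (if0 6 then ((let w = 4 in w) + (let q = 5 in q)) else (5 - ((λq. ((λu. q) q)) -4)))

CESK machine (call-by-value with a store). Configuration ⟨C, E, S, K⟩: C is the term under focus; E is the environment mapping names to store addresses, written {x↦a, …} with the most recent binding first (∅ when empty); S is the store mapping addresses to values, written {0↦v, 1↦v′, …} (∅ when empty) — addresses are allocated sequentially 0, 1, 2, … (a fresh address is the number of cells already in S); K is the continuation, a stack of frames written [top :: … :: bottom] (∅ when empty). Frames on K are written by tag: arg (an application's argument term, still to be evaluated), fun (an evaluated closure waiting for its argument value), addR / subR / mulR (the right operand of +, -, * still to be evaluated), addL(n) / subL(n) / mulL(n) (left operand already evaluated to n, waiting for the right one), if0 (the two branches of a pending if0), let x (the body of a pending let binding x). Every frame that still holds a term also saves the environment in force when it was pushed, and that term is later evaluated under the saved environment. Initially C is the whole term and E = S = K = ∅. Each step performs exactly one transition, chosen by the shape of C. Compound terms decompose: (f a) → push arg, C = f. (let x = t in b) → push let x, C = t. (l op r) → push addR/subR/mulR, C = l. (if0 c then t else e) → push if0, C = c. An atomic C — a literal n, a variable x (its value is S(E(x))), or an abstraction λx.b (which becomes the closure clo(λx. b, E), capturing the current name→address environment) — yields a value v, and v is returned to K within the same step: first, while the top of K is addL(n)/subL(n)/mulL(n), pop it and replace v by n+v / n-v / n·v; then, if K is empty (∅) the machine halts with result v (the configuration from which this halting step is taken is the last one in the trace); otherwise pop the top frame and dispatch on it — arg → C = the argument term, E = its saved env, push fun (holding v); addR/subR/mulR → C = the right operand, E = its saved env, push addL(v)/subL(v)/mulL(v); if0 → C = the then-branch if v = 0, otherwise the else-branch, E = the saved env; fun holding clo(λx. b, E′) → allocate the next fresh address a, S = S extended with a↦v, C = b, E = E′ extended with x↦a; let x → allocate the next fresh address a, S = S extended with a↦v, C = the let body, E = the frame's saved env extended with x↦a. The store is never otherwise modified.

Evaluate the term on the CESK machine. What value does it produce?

t=0: [C=(if0 6 then ((let w = 4 in w) + (let q = 5 in q)) else (5 - ((λq. ((λu. q) q)) -4))) | E=∅ | S=∅ | K=∅]
t=1: [C=6 | E=∅ | S=∅ | K=[if0]]
t=2: [C=(5 - ((λq. ((λu. q) q)) -4)) | E=∅ | S=∅ | K=∅]
t=3: [C=5 | E=∅ | S=∅ | K=[subR]]
t=4: [C=((λq. ((λu. q) q)) -4) | E=∅ | S=∅ | K=[subL(5)]]
t=5: [C=(λq. ((λu. q) q)) | E=∅ | S=∅ | K=[arg :: subL(5)]]
t=6: [C=-4 | E=∅ | S=∅ | K=[fun :: subL(5)]]
t=7: [C=((λu. q) q) | E={q↦0} | S={0↦-4} | K=[subL(5)]]
t=8: [C=(λu. q) | E={q↦0} | S={0↦-4} | K=[arg :: subL(5)]]
t=9: [C=q | E={q↦0} | S={0↦-4} | K=[fun :: subL(5)]]
t=10: [C=q | E={u↦1, q↦0} | S={0↦-4, 1↦-4} | K=[subL(5)]]
→ final value 9

Answer: 9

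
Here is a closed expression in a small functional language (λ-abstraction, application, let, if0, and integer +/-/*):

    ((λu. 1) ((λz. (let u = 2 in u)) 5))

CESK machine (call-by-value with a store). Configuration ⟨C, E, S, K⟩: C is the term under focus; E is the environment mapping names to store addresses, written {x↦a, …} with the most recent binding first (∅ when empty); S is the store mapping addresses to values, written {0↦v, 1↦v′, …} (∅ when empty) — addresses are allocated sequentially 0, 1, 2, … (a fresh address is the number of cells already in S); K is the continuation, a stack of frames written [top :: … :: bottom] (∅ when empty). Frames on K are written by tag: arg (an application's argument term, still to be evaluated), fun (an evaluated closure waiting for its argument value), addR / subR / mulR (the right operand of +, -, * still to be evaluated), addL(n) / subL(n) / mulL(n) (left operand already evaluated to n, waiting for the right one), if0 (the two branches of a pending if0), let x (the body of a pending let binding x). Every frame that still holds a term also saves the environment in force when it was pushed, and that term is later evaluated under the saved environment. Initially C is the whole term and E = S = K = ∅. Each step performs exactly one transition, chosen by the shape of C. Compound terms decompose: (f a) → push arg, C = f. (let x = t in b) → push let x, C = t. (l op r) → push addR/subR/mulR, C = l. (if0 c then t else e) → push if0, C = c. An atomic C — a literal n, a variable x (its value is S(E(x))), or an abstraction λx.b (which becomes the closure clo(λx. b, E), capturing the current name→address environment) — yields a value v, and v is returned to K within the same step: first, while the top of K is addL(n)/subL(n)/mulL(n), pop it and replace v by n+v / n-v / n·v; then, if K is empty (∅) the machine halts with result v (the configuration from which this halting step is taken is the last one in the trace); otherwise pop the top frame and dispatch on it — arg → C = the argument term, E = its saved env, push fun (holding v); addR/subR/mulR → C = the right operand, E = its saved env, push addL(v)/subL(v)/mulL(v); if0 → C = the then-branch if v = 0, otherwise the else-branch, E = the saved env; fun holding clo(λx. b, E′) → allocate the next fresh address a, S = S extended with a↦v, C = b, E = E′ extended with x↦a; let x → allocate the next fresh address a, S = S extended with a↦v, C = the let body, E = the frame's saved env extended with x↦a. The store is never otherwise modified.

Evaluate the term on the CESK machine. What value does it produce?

Answer: 1

Derivation:
0. [C=((λu. 1) ((λz. (let u = 2 in u)) 5)) | E=∅ | S=∅ | K=∅]
1. [C=(λu. 1) | E=∅ | S=∅ | K=[arg]]
2. [C=((λz. (let u = 2 in u)) 5) | E=∅ | S=∅ | K=[fun]]
3. [C=(λz. (let u = 2 in u)) | E=∅ | S=∅ | K=[arg :: fun]]
4. [C=5 | E=∅ | S=∅ | K=[fun :: fun]]
5. [C=(let u = 2 in u) | E={z↦0} | S={0↦5} | K=[fun]]
6. [C=2 | E={z↦0} | S={0↦5} | K=[let u :: fun]]
7. [C=u | E={u↦1, z↦0} | S={0↦5, 1↦2} | K=[fun]]
8. [C=1 | E={u↦2} | S={0↦5, 1↦2, 2↦2} | K=∅]
→ final value 1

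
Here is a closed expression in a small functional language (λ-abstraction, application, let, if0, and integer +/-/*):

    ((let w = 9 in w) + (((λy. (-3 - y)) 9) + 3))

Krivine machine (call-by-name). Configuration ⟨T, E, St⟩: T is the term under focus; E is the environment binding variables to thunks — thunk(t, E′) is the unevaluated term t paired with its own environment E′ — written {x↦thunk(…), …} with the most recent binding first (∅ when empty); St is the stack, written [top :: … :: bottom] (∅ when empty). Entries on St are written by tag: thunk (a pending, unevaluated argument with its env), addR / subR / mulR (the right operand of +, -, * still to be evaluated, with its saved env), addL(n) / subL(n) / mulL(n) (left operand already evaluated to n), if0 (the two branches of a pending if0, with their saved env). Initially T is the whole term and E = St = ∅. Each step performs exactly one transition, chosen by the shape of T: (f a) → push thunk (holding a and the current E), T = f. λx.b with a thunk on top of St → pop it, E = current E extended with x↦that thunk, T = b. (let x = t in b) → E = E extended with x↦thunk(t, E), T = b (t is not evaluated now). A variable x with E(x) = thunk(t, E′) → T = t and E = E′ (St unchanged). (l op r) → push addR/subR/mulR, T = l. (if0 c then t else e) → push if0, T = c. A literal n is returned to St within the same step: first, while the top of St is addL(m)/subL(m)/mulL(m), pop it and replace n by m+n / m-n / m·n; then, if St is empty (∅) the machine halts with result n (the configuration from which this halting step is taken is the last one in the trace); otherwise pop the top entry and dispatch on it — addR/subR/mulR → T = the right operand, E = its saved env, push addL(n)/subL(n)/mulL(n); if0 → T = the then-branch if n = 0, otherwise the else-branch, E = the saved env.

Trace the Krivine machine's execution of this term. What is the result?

Answer: 0

Derivation:
step 0: [T=((let w = 9 in w) + (((λy. (-3 - y)) 9) + 3)) | E=∅ | St=∅]
step 1: [T=(let w = 9 in w) | E=∅ | St=[addR]]
step 2: [T=w | E={w↦thunk(9, ∅)} | St=[addR]]
step 3: [T=9 | E=∅ | St=[addR]]
step 4: [T=(((λy. (-3 - y)) 9) + 3) | E=∅ | St=[addL(9)]]
step 5: [T=((λy. (-3 - y)) 9) | E=∅ | St=[addR :: addL(9)]]
step 6: [T=(λy. (-3 - y)) | E=∅ | St=[thunk :: addR :: addL(9)]]
step 7: [T=(-3 - y) | E={y↦thunk(9, ∅)} | St=[addR :: addL(9)]]
step 8: [T=-3 | E={y↦thunk(9, ∅)} | St=[subR :: addR :: addL(9)]]
step 9: [T=y | E={y↦thunk(9, ∅)} | St=[subL(-3) :: addR :: addL(9)]]
step 10: [T=9 | E=∅ | St=[subL(-3) :: addR :: addL(9)]]
step 11: [T=3 | E=∅ | St=[addL(-12) :: addL(9)]]
→ final value 0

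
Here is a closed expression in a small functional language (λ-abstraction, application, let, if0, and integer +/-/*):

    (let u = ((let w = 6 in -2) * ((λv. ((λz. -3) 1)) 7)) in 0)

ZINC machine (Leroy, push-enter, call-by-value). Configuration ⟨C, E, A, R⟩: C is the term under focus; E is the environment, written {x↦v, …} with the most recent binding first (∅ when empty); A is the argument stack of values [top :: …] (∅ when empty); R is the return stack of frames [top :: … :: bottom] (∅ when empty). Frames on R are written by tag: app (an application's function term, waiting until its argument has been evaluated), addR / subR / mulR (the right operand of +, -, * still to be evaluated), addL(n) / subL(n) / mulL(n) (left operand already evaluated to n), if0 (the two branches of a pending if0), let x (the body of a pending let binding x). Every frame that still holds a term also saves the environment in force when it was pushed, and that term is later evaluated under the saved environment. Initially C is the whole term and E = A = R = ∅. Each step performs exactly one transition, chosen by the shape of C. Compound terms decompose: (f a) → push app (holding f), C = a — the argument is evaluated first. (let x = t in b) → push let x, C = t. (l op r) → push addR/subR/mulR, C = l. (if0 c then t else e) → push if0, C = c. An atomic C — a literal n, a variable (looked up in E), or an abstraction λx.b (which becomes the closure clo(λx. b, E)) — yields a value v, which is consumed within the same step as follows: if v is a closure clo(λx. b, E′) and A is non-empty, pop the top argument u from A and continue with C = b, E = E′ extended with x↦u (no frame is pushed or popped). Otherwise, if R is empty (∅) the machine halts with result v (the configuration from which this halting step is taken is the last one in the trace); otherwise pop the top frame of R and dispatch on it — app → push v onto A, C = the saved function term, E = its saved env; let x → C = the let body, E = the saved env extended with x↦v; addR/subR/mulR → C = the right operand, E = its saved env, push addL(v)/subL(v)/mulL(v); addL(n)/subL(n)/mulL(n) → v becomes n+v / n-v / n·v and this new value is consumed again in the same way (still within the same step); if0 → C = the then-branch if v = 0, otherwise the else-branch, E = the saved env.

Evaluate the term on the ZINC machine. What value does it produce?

Answer: 0

Execution trace:
t=0: [C=(let u = ((let w = 6 in -2) * ((λv. ((λz. -3) 1)) 7)) in 0) | E=∅ | A=∅ | R=∅]
t=1: [C=((let w = 6 in -2) * ((λv. ((λz. -3) 1)) 7)) | E=∅ | A=∅ | R=[let u]]
t=2: [C=(let w = 6 in -2) | E=∅ | A=∅ | R=[mulR :: let u]]
t=3: [C=6 | E=∅ | A=∅ | R=[let w :: mulR :: let u]]
t=4: [C=-2 | E={w↦6} | A=∅ | R=[mulR :: let u]]
t=5: [C=((λv. ((λz. -3) 1)) 7) | E=∅ | A=∅ | R=[mulL(-2) :: let u]]
t=6: [C=7 | E=∅ | A=∅ | R=[app :: mulL(-2) :: let u]]
t=7: [C=(λv. ((λz. -3) 1)) | E=∅ | A=[7] | R=[mulL(-2) :: let u]]
t=8: [C=((λz. -3) 1) | E={v↦7} | A=∅ | R=[mulL(-2) :: let u]]
t=9: [C=1 | E={v↦7} | A=∅ | R=[app :: mulL(-2) :: let u]]
t=10: [C=(λz. -3) | E={v↦7} | A=[1] | R=[mulL(-2) :: let u]]
t=11: [C=-3 | E={z↦1, v↦7} | A=∅ | R=[mulL(-2) :: let u]]
t=12: [C=0 | E={u↦6} | A=∅ | R=∅]
→ final value 0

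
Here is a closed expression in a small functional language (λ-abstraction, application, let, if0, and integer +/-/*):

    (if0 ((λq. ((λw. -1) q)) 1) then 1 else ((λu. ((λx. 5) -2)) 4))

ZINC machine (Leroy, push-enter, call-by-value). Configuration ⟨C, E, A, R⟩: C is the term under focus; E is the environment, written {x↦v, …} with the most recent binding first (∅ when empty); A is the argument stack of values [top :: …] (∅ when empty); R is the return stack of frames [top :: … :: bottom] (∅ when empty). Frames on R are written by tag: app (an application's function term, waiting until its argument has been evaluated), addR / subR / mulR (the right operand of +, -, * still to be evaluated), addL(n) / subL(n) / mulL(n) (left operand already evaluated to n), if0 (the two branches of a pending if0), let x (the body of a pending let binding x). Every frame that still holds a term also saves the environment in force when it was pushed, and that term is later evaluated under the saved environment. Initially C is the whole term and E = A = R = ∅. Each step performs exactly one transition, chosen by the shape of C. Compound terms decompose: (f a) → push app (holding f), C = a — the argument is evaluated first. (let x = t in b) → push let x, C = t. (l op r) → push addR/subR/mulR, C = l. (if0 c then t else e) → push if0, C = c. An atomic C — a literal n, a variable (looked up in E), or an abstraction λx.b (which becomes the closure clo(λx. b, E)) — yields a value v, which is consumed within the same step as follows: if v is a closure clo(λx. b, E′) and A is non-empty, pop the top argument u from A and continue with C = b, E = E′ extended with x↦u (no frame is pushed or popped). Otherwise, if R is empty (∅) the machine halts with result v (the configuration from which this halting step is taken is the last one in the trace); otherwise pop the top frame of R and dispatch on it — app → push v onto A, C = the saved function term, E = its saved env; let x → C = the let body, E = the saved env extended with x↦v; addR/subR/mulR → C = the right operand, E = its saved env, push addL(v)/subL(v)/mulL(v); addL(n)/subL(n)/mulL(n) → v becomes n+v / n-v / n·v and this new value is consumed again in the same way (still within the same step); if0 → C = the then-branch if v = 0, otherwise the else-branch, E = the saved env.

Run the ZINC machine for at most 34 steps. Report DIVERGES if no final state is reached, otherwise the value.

Answer: 5

Machine steps:
0. ⟨C=(if0 ((λq. ((λw. -1) q)) 1) then 1 else ((λu. ((λx. 5) -2)) 4)); E=∅; A=∅; R=∅⟩
1. ⟨C=((λq. ((λw. -1) q)) 1); E=∅; A=∅; R=[if0]⟩
2. ⟨C=1; E=∅; A=∅; R=[app :: if0]⟩
3. ⟨C=(λq. ((λw. -1) q)); E=∅; A=[1]; R=[if0]⟩
4. ⟨C=((λw. -1) q); E={q↦1}; A=∅; R=[if0]⟩
5. ⟨C=q; E={q↦1}; A=∅; R=[app :: if0]⟩
6. ⟨C=(λw. -1); E={q↦1}; A=[1]; R=[if0]⟩
7. ⟨C=-1; E={w↦1, q↦1}; A=∅; R=[if0]⟩
8. ⟨C=((λu. ((λx. 5) -2)) 4); E=∅; A=∅; R=∅⟩
9. ⟨C=4; E=∅; A=∅; R=[app]⟩
10. ⟨C=(λu. ((λx. 5) -2)); E=∅; A=[4]; R=∅⟩
11. ⟨C=((λx. 5) -2); E={u↦4}; A=∅; R=∅⟩
12. ⟨C=-2; E={u↦4}; A=∅; R=[app]⟩
13. ⟨C=(λx. 5); E={u↦4}; A=[-2]; R=∅⟩
14. ⟨C=5; E={x↦-2, u↦4}; A=∅; R=∅⟩
→ final value 5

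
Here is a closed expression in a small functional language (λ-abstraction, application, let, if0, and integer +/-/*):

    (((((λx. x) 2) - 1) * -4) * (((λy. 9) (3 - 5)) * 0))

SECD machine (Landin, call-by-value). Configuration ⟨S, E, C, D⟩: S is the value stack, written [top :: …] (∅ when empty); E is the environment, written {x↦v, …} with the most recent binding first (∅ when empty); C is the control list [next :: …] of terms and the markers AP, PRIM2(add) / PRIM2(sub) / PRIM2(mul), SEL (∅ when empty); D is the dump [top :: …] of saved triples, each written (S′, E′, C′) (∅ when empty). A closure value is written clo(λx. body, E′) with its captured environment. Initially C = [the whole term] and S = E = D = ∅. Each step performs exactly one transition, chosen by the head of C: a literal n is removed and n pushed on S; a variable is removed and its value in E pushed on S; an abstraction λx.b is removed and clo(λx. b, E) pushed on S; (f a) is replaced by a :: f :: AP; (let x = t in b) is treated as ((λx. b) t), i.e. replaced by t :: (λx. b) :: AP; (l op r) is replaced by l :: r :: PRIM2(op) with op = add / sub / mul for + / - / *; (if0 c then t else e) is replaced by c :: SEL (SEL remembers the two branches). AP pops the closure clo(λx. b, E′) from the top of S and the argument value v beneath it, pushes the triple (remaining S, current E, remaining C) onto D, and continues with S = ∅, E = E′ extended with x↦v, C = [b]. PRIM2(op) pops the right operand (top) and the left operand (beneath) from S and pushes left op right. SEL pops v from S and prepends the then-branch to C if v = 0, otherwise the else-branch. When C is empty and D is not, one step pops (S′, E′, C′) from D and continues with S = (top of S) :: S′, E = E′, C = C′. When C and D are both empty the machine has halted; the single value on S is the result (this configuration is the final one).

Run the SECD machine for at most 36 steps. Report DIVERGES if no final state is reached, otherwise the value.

Answer: 0

Derivation:
[0] [S=∅ | E=∅ | C=[(((((λx. x) 2) - 1) * -4) * (((λy. 9) (3 - 5)) * 0))] | D=∅]
[1] [S=∅ | E=∅ | C=[((((λx. x) 2) - 1) * -4) :: (((λy. 9) (3 - 5)) * 0) :: PRIM2(mul)] | D=∅]
[2] [S=∅ | E=∅ | C=[(((λx. x) 2) - 1) :: -4 :: PRIM2(mul) :: (((λy. 9) (3 - 5)) * 0) :: PRIM2(mul)] | D=∅]
[3] [S=∅ | E=∅ | C=[((λx. x) 2) :: 1 :: PRIM2(sub) :: -4 :: PRIM2(mul) :: (((λy. 9) (3 - 5)) * 0) :: PRIM2(mul)] | D=∅]
[4] [S=∅ | E=∅ | C=[2 :: (λx. x) :: AP :: 1 :: PRIM2(sub) :: -4 :: PRIM2(mul) :: (((λy. 9) (3 - 5)) * 0) :: PRIM2(mul)] | D=∅]
[5] [S=[2] | E=∅ | C=[(λx. x) :: AP :: 1 :: PRIM2(sub) :: -4 :: PRIM2(mul) :: (((λy. 9) (3 - 5)) * 0) :: PRIM2(mul)] | D=∅]
[6] [S=[clo(λx. x, ∅) :: 2] | E=∅ | C=[AP :: 1 :: PRIM2(sub) :: -4 :: PRIM2(mul) :: (((λy. 9) (3 - 5)) * 0) :: PRIM2(mul)] | D=∅]
[7] [S=∅ | E={x↦2} | C=[x] | D=[(∅, ∅, [1 :: PRIM2(sub) :: -4 :: PRIM2(mul) :: (((λy. 9) (3 - 5)) * 0) :: PRIM2(mul)])]]
[8] [S=[2] | E={x↦2} | C=∅ | D=[(∅, ∅, [1 :: PRIM2(sub) :: -4 :: PRIM2(mul) :: (((λy. 9) (3 - 5)) * 0) :: PRIM2(mul)])]]
[9] [S=[2] | E=∅ | C=[1 :: PRIM2(sub) :: -4 :: PRIM2(mul) :: (((λy. 9) (3 - 5)) * 0) :: PRIM2(mul)] | D=∅]
[10] [S=[1 :: 2] | E=∅ | C=[PRIM2(sub) :: -4 :: PRIM2(mul) :: (((λy. 9) (3 - 5)) * 0) :: PRIM2(mul)] | D=∅]
[11] [S=[1] | E=∅ | C=[-4 :: PRIM2(mul) :: (((λy. 9) (3 - 5)) * 0) :: PRIM2(mul)] | D=∅]
[12] [S=[-4 :: 1] | E=∅ | C=[PRIM2(mul) :: (((λy. 9) (3 - 5)) * 0) :: PRIM2(mul)] | D=∅]
[13] [S=[-4] | E=∅ | C=[(((λy. 9) (3 - 5)) * 0) :: PRIM2(mul)] | D=∅]
[14] [S=[-4] | E=∅ | C=[((λy. 9) (3 - 5)) :: 0 :: PRIM2(mul) :: PRIM2(mul)] | D=∅]
[15] [S=[-4] | E=∅ | C=[(3 - 5) :: (λy. 9) :: AP :: 0 :: PRIM2(mul) :: PRIM2(mul)] | D=∅]
[16] [S=[-4] | E=∅ | C=[3 :: 5 :: PRIM2(sub) :: (λy. 9) :: AP :: 0 :: PRIM2(mul) :: PRIM2(mul)] | D=∅]
[17] [S=[3 :: -4] | E=∅ | C=[5 :: PRIM2(sub) :: (λy. 9) :: AP :: 0 :: PRIM2(mul) :: PRIM2(mul)] | D=∅]
[18] [S=[5 :: 3 :: -4] | E=∅ | C=[PRIM2(sub) :: (λy. 9) :: AP :: 0 :: PRIM2(mul) :: PRIM2(mul)] | D=∅]
[19] [S=[-2 :: -4] | E=∅ | C=[(λy. 9) :: AP :: 0 :: PRIM2(mul) :: PRIM2(mul)] | D=∅]
[20] [S=[clo(λy. 9, ∅) :: -2 :: -4] | E=∅ | C=[AP :: 0 :: PRIM2(mul) :: PRIM2(mul)] | D=∅]
[21] [S=∅ | E={y↦-2} | C=[9] | D=[([-4], ∅, [0 :: PRIM2(mul) :: PRIM2(mul)])]]
[22] [S=[9] | E={y↦-2} | C=∅ | D=[([-4], ∅, [0 :: PRIM2(mul) :: PRIM2(mul)])]]
[23] [S=[9 :: -4] | E=∅ | C=[0 :: PRIM2(mul) :: PRIM2(mul)] | D=∅]
[24] [S=[0 :: 9 :: -4] | E=∅ | C=[PRIM2(mul) :: PRIM2(mul)] | D=∅]
[25] [S=[0 :: -4] | E=∅ | C=[PRIM2(mul)] | D=∅]
[26] [S=[0] | E=∅ | C=∅ | D=∅]
→ final value 0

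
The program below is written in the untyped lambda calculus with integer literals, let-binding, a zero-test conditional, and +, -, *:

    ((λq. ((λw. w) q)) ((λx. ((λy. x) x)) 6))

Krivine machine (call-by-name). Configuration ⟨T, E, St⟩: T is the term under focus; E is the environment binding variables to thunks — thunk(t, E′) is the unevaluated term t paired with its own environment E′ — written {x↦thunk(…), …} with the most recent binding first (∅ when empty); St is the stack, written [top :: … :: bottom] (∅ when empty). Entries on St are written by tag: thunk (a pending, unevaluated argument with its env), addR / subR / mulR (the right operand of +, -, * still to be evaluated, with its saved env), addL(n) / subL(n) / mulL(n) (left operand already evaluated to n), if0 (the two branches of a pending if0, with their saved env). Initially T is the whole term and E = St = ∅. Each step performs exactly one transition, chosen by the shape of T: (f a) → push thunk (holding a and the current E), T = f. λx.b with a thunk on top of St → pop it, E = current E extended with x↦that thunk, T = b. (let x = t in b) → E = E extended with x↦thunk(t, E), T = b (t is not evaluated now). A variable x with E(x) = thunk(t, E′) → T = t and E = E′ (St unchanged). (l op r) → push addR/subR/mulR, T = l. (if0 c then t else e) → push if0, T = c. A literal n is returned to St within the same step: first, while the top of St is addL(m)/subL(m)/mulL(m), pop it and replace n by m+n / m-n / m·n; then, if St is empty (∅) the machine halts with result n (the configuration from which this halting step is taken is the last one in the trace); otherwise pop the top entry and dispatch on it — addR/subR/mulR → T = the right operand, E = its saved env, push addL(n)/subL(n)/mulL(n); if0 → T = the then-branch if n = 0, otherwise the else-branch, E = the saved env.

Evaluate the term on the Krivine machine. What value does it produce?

Answer: 6

Derivation:
step 0: [T=((λq. ((λw. w) q)) ((λx. ((λy. x) x)) 6)) | E=∅ | St=∅]
step 1: [T=(λq. ((λw. w) q)) | E=∅ | St=[thunk]]
step 2: [T=((λw. w) q) | E={q↦thunk(((λx. ((λy. x) x)) 6), ∅)} | St=∅]
step 3: [T=(λw. w) | E={q↦thunk(((λx. ((λy. x) x)) 6), ∅)} | St=[thunk]]
step 4: [T=w | E={w↦thunk(q, {q↦thunk(((λx. ((λy. x) x)) 6), ∅)}), q↦thunk(((λx. ((λy. x) x)) 6), ∅)} | St=∅]
step 5: [T=q | E={q↦thunk(((λx. ((λy. x) x)) 6), ∅)} | St=∅]
step 6: [T=((λx. ((λy. x) x)) 6) | E=∅ | St=∅]
step 7: [T=(λx. ((λy. x) x)) | E=∅ | St=[thunk]]
step 8: [T=((λy. x) x) | E={x↦thunk(6, ∅)} | St=∅]
step 9: [T=(λy. x) | E={x↦thunk(6, ∅)} | St=[thunk]]
step 10: [T=x | E={y↦thunk(x, {x↦thunk(6, ∅)}), x↦thunk(6, ∅)} | St=∅]
step 11: [T=6 | E=∅ | St=∅]
→ final value 6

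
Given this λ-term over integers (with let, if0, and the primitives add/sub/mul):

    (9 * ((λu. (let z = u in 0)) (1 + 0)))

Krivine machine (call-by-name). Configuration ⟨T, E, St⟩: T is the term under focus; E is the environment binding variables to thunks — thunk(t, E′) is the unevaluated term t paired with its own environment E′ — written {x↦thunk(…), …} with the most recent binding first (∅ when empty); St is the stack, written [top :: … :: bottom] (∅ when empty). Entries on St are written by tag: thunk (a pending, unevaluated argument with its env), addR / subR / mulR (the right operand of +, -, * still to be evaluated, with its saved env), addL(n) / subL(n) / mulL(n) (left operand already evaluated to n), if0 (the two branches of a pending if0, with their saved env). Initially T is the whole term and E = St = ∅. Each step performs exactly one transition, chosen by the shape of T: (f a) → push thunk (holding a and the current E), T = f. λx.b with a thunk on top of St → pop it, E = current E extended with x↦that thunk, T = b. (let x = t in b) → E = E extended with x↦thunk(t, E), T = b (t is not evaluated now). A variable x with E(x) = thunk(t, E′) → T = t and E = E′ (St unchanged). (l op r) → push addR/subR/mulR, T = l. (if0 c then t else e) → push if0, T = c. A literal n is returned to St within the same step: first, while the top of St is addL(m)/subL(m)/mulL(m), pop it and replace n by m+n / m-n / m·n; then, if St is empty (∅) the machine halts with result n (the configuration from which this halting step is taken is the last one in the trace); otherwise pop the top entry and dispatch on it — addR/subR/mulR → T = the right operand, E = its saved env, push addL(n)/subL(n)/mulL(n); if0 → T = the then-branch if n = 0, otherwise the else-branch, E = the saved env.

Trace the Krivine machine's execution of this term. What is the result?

Answer: 0

Machine steps:
[0] [T=(9 * ((λu. (let z = u in 0)) (1 + 0))) | E=∅ | St=∅]
[1] [T=9 | E=∅ | St=[mulR]]
[2] [T=((λu. (let z = u in 0)) (1 + 0)) | E=∅ | St=[mulL(9)]]
[3] [T=(λu. (let z = u in 0)) | E=∅ | St=[thunk :: mulL(9)]]
[4] [T=(let z = u in 0) | E={u↦thunk((1 + 0), ∅)} | St=[mulL(9)]]
[5] [T=0 | E={z↦thunk(u, {u↦thunk((1 + 0), ∅)}), u↦thunk((1 + 0), ∅)} | St=[mulL(9)]]
→ final value 0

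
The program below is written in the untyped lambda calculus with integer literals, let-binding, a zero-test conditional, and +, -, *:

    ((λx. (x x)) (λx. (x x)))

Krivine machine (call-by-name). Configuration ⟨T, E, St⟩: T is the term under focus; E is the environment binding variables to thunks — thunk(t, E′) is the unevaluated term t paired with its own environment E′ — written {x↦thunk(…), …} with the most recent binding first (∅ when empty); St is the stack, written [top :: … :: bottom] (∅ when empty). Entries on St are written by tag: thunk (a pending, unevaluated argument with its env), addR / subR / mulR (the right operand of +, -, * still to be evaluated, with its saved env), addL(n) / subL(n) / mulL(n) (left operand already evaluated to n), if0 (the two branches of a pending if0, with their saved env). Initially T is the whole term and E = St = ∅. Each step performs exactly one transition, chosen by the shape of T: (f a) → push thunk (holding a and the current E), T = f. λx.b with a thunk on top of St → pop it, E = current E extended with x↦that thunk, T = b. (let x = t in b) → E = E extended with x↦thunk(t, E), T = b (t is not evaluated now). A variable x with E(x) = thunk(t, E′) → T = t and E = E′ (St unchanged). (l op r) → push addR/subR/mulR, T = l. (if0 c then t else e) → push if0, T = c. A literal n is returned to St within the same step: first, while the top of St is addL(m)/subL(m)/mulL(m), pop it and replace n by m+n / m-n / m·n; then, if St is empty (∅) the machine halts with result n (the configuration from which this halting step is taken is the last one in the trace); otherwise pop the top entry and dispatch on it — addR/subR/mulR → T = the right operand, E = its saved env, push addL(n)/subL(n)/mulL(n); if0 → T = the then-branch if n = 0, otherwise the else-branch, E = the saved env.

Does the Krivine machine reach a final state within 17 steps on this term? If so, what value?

0. ⟨T=((λx. (x x)) (λx. (x x))); E=∅; St=∅⟩
1. ⟨T=(λx. (x x)); E=∅; St=[thunk]⟩
2. ⟨T=(x x); E={x↦thunk((λx. (x x)), ∅)}; St=∅⟩
3. ⟨T=x; E={x↦thunk((λx. (x x)), ∅)}; St=[thunk]⟩
4. ⟨T=(λx. (x x)); E=∅; St=[thunk]⟩
5. ⟨T=(x x); E={x↦thunk(x, {x↦thunk((λx. (x x)), ∅)})}; St=∅⟩
6. ⟨T=x; E={x↦thunk(x, {x↦thunk((λx. (x x)), ∅)})}; St=[thunk]⟩
7. ⟨T=x; E={x↦thunk((λx. (x x)), ∅)}; St=[thunk]⟩
8. ⟨T=(λx. (x x)); E=∅; St=[thunk]⟩
9. ⟨T=(x x); E={x↦thunk(x, {x↦thunk(x, {x↦thunk((λx. (x x)), ∅)})})}; St=∅⟩
10. ⟨T=x; E={x↦thunk(x, {x↦thunk(x, {x↦thunk((λx. (x x)), ∅)})})}; St=[thunk]⟩
11. ⟨T=x; E={x↦thunk(x, {x↦thunk((λx. (x x)), ∅)})}; St=[thunk]⟩
12. ⟨T=x; E={x↦thunk((λx. (x x)), ∅)}; St=[thunk]⟩
13. ⟨T=(λx. (x x)); E=∅; St=[thunk]⟩
14. ⟨T=(x x); E={x↦thunk(x, {x↦thunk(x, {x↦thunk(x, {x↦thunk((λx. (x x)), ∅)})})})}; St=∅⟩
15. ⟨T=x; E={x↦thunk(x, {x↦thunk(x, {x↦thunk(x, {x↦thunk((λx. (x x)), ∅)})})})}; St=[thunk]⟩
16. ⟨T=x; E={x↦thunk(x, {x↦thunk(x, {x↦thunk((λx. (x x)), ∅)})})}; St=[thunk]⟩
17. ⟨T=x; E={x↦thunk(x, {x↦thunk((λx. (x x)), ∅)})}; St=[thunk]⟩
→ 17 transitions taken and the configuration is still not final: no result within 17 steps

Answer: DIVERGES (no final state within 17 steps)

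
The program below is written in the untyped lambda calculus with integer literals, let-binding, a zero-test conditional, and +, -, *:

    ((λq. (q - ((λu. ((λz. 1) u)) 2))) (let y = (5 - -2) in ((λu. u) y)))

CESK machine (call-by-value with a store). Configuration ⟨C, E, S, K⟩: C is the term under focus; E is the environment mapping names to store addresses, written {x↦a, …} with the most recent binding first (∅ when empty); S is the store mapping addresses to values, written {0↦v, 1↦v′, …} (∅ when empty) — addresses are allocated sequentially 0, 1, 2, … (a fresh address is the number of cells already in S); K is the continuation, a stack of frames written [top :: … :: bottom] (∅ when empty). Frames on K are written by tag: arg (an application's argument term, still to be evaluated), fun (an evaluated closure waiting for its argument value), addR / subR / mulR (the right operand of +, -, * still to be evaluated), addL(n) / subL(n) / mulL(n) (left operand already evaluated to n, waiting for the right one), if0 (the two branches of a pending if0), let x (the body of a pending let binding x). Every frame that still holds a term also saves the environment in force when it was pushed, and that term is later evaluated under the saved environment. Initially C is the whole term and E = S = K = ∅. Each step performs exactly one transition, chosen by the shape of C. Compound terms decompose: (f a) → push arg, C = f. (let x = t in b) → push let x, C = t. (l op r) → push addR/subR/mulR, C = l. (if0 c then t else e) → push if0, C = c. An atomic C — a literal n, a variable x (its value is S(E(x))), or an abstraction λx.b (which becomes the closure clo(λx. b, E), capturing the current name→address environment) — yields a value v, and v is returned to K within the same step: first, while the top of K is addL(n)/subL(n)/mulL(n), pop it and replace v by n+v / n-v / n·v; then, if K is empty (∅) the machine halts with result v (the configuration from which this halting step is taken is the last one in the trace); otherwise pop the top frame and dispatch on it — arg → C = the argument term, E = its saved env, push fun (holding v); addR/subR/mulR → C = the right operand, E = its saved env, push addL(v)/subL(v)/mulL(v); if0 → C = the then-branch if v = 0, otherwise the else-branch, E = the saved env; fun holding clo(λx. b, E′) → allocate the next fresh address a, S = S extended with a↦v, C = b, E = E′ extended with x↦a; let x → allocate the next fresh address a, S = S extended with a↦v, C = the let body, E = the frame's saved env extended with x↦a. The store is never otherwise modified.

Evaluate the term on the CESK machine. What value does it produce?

step 0: ⟨C=((λq. (q - ((λu. ((λz. 1) u)) 2))) (let y = (5 - -2) in ((λu. u) y))); E=∅; S=∅; K=∅⟩
step 1: ⟨C=(λq. (q - ((λu. ((λz. 1) u)) 2))); E=∅; S=∅; K=[arg]⟩
step 2: ⟨C=(let y = (5 - -2) in ((λu. u) y)); E=∅; S=∅; K=[fun]⟩
step 3: ⟨C=(5 - -2); E=∅; S=∅; K=[let y :: fun]⟩
step 4: ⟨C=5; E=∅; S=∅; K=[subR :: let y :: fun]⟩
step 5: ⟨C=-2; E=∅; S=∅; K=[subL(5) :: let y :: fun]⟩
step 6: ⟨C=((λu. u) y); E={y↦0}; S={0↦7}; K=[fun]⟩
step 7: ⟨C=(λu. u); E={y↦0}; S={0↦7}; K=[arg :: fun]⟩
step 8: ⟨C=y; E={y↦0}; S={0↦7}; K=[fun :: fun]⟩
step 9: ⟨C=u; E={u↦1, y↦0}; S={0↦7, 1↦7}; K=[fun]⟩
step 10: ⟨C=(q - ((λu. ((λz. 1) u)) 2)); E={q↦2}; S={0↦7, 1↦7, 2↦7}; K=∅⟩
step 11: ⟨C=q; E={q↦2}; S={0↦7, 1↦7, 2↦7}; K=[subR]⟩
step 12: ⟨C=((λu. ((λz. 1) u)) 2); E={q↦2}; S={0↦7, 1↦7, 2↦7}; K=[subL(7)]⟩
step 13: ⟨C=(λu. ((λz. 1) u)); E={q↦2}; S={0↦7, 1↦7, 2↦7}; K=[arg :: subL(7)]⟩
step 14: ⟨C=2; E={q↦2}; S={0↦7, 1↦7, 2↦7}; K=[fun :: subL(7)]⟩
step 15: ⟨C=((λz. 1) u); E={u↦3, q↦2}; S={0↦7, 1↦7, 2↦7, 3↦2}; K=[subL(7)]⟩
step 16: ⟨C=(λz. 1); E={u↦3, q↦2}; S={0↦7, 1↦7, 2↦7, 3↦2}; K=[arg :: subL(7)]⟩
step 17: ⟨C=u; E={u↦3, q↦2}; S={0↦7, 1↦7, 2↦7, 3↦2}; K=[fun :: subL(7)]⟩
step 18: ⟨C=1; E={z↦4, u↦3, q↦2}; S={0↦7, 1↦7, 2↦7, 3↦2, 4↦2}; K=[subL(7)]⟩
→ final value 6

Answer: 6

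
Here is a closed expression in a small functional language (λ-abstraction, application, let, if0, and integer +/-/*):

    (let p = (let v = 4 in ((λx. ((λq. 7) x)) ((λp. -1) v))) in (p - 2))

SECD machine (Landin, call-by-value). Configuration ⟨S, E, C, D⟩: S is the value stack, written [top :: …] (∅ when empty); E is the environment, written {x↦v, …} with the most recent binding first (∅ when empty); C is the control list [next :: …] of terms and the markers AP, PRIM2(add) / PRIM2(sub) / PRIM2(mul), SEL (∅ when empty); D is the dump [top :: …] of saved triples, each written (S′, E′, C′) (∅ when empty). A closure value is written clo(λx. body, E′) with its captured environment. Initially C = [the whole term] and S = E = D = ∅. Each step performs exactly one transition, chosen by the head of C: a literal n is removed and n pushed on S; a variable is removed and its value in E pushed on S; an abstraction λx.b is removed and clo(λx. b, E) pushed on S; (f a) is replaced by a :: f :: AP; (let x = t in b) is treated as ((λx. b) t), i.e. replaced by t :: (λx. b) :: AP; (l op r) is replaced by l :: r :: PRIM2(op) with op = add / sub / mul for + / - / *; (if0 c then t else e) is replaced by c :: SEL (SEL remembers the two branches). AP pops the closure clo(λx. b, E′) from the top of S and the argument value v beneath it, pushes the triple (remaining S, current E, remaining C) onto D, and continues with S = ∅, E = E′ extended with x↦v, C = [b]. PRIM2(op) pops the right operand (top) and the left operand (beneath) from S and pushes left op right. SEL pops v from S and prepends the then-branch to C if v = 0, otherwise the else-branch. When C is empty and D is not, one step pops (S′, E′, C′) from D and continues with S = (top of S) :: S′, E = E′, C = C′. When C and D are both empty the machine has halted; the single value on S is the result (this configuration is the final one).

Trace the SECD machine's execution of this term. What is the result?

step 0: [S=∅ | E=∅ | C=[(let p = (let v = 4 in ((λx. ((λq. 7) x)) ((λp. -1) v))) in (p - 2))] | D=∅]
step 1: [S=∅ | E=∅ | C=[(let v = 4 in ((λx. ((λq. 7) x)) ((λp. -1) v))) :: (λp. (p - 2)) :: AP] | D=∅]
step 2: [S=∅ | E=∅ | C=[4 :: (λv. ((λx. ((λq. 7) x)) ((λp. -1) v))) :: AP :: (λp. (p - 2)) :: AP] | D=∅]
step 3: [S=[4] | E=∅ | C=[(λv. ((λx. ((λq. 7) x)) ((λp. -1) v))) :: AP :: (λp. (p - 2)) :: AP] | D=∅]
step 4: [S=[clo(λv. ((λx. ((λq. 7) x)) ((λp. -1) v)), ∅) :: 4] | E=∅ | C=[AP :: (λp. (p - 2)) :: AP] | D=∅]
step 5: [S=∅ | E={v↦4} | C=[((λx. ((λq. 7) x)) ((λp. -1) v))] | D=[(∅, ∅, [(λp. (p - 2)) :: AP])]]
step 6: [S=∅ | E={v↦4} | C=[((λp. -1) v) :: (λx. ((λq. 7) x)) :: AP] | D=[(∅, ∅, [(λp. (p - 2)) :: AP])]]
step 7: [S=∅ | E={v↦4} | C=[v :: (λp. -1) :: AP :: (λx. ((λq. 7) x)) :: AP] | D=[(∅, ∅, [(λp. (p - 2)) :: AP])]]
step 8: [S=[4] | E={v↦4} | C=[(λp. -1) :: AP :: (λx. ((λq. 7) x)) :: AP] | D=[(∅, ∅, [(λp. (p - 2)) :: AP])]]
step 9: [S=[clo(λp. -1, {v↦4}) :: 4] | E={v↦4} | C=[AP :: (λx. ((λq. 7) x)) :: AP] | D=[(∅, ∅, [(λp. (p - 2)) :: AP])]]
step 10: [S=∅ | E={p↦4, v↦4} | C=[-1] | D=[(∅, {v↦4}, [(λx. ((λq. 7) x)) :: AP]) :: (∅, ∅, [(λp. (p - 2)) :: AP])]]
step 11: [S=[-1] | E={p↦4, v↦4} | C=∅ | D=[(∅, {v↦4}, [(λx. ((λq. 7) x)) :: AP]) :: (∅, ∅, [(λp. (p - 2)) :: AP])]]
step 12: [S=[-1] | E={v↦4} | C=[(λx. ((λq. 7) x)) :: AP] | D=[(∅, ∅, [(λp. (p - 2)) :: AP])]]
step 13: [S=[clo(λx. ((λq. 7) x), {v↦4}) :: -1] | E={v↦4} | C=[AP] | D=[(∅, ∅, [(λp. (p - 2)) :: AP])]]
step 14: [S=∅ | E={x↦-1, v↦4} | C=[((λq. 7) x)] | D=[(∅, {v↦4}, ∅) :: (∅, ∅, [(λp. (p - 2)) :: AP])]]
step 15: [S=∅ | E={x↦-1, v↦4} | C=[x :: (λq. 7) :: AP] | D=[(∅, {v↦4}, ∅) :: (∅, ∅, [(λp. (p - 2)) :: AP])]]
step 16: [S=[-1] | E={x↦-1, v↦4} | C=[(λq. 7) :: AP] | D=[(∅, {v↦4}, ∅) :: (∅, ∅, [(λp. (p - 2)) :: AP])]]
step 17: [S=[clo(λq. 7, {x↦-1, v↦4}) :: -1] | E={x↦-1, v↦4} | C=[AP] | D=[(∅, {v↦4}, ∅) :: (∅, ∅, [(λp. (p - 2)) :: AP])]]
step 18: [S=∅ | E={q↦-1, x↦-1, v↦4} | C=[7] | D=[(∅, {x↦-1, v↦4}, ∅) :: (∅, {v↦4}, ∅) :: (∅, ∅, [(λp. (p - 2)) :: AP])]]
step 19: [S=[7] | E={q↦-1, x↦-1, v↦4} | C=∅ | D=[(∅, {x↦-1, v↦4}, ∅) :: (∅, {v↦4}, ∅) :: (∅, ∅, [(λp. (p - 2)) :: AP])]]
step 20: [S=[7] | E={x↦-1, v↦4} | C=∅ | D=[(∅, {v↦4}, ∅) :: (∅, ∅, [(λp. (p - 2)) :: AP])]]
step 21: [S=[7] | E={v↦4} | C=∅ | D=[(∅, ∅, [(λp. (p - 2)) :: AP])]]
step 22: [S=[7] | E=∅ | C=[(λp. (p - 2)) :: AP] | D=∅]
step 23: [S=[clo(λp. (p - 2), ∅) :: 7] | E=∅ | C=[AP] | D=∅]
step 24: [S=∅ | E={p↦7} | C=[(p - 2)] | D=[(∅, ∅, ∅)]]
step 25: [S=∅ | E={p↦7} | C=[p :: 2 :: PRIM2(sub)] | D=[(∅, ∅, ∅)]]
step 26: [S=[7] | E={p↦7} | C=[2 :: PRIM2(sub)] | D=[(∅, ∅, ∅)]]
step 27: [S=[2 :: 7] | E={p↦7} | C=[PRIM2(sub)] | D=[(∅, ∅, ∅)]]
step 28: [S=[5] | E={p↦7} | C=∅ | D=[(∅, ∅, ∅)]]
step 29: [S=[5] | E=∅ | C=∅ | D=∅]
→ final value 5

Answer: 5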